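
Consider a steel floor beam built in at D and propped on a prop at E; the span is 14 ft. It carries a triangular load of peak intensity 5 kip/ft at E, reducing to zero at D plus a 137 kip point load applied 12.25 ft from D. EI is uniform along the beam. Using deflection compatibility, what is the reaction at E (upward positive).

R_E = 130.7 kip

Take the reaction at E as the redundant and release it; the primary structure is a cantilever fixed at D.
Downward deflection at the released point E due to the loads:
  triangular load, peak 5 at the free end: 11w₀L⁴/(120EI) = 17607/EI
  point load 137 at a = 12.25: Pa²(3L − a)/(6EI) = 101936/EI
  δ_0 = 119544/EI
Tip deflection under a unit load at E: L³/(3EI) = 914.7/EI.
The prop prevents deflection at E: R_E = δ_0/δ_{EE} = 119544/914.7 = 130.7 kip.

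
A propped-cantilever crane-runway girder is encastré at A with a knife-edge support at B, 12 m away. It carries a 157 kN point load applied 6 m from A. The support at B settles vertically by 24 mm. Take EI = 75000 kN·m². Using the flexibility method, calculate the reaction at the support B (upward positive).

R_B = 45.94 kN

Remove the prop at B; the released (primary) structure is a cantilever built in at A.
Downward deflection at the released point B due to the loads:
  point load 157 at a = 6: Pa²(3L − a)/(6EI) = 28260/EI
Flexibility coefficient — unit upward force at B: δ_{BB} = L³/(3EI) = 576/EI.
With EI = 75000 kN·m²: δ_0 = 0.3768 m and δ_{BB} = 0.00768 m/kN.
Compatibility — the beam at B must follow the support down by 0.024 m: δ_0 − R_B·δ_{BB} = 0.024, so R_B = (0.3768 − 0.024)/0.00768 = 45.94 kN.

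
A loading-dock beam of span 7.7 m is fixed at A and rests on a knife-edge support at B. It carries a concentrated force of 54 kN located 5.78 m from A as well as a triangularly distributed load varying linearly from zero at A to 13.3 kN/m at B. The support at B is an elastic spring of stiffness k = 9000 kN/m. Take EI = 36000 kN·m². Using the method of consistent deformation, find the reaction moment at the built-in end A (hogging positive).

M_A = 106.9 kN·m

Release the roller at B. Primary structure: cantilever fixed at A.
Free-end deflection of the primary structure under the applied loading (downward +):
  point load 54 at a = 5.78: Pa²(3L − a)/(6EI) = 5208/EI
  triangular load, peak 13.3 at the free end: 11w₀L⁴/(120EI) = 4286/EI
  δ_0 = 9493/EI
Flexibility coefficient — unit upward force at B: δ_{BB} = L³/(3EI) = 152.2/EI.
With EI = 36000 kN·m²: δ_0 = 0.26371 m and δ_{BB} = 0.004227 m/kN.
Compatibility — the spring shortens by R_B/k under the reaction it provides: δ_0 − R_B·δ_{BB} = R_B/k. With 1/k = 0.000111 m/kN, R_B = δ_0 / (δ_{BB} + 1/k) = 0.26371 / (0.004227 + 0.000111) = 60.79 kN.
Moment equilibrium about A: M_A = Σ(load moments about A) − R_B·L = 575 − 60.79×7.7 = 106.9 kN·m.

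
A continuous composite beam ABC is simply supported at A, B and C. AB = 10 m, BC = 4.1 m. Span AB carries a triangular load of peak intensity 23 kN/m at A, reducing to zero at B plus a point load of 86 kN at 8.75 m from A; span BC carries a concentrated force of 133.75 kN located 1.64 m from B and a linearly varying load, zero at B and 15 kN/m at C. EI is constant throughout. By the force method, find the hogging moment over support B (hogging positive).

Release continuity at B by inserting a hinge; the redundant is the internal moment M_B. The primary structure is two simply-supported spans AB and BC.
Rotations at B on the released spans (each span's end-slope, ×1/EI):
  span AB: triangular load, peak 23: 7w₀L³/(360EI) = 447.2/EI
  span AB: point load 86 at a = 8.75: Pab(L + a)/(6LEI) = 293.9/EI
  span BC: point load 133.75 at a = 1.64: Pab(L + b)/(6LEI) = 143.9/EI
  span BC: triangular load, peak 15: 7w₀L³/(360EI) = 20.1/EI
  relative rotation θ_0 = (741.2 + 164)/EI = 905.2/EI
A unit hogging moment at B produces rotation L₁/(3EI) + L₂/(3EI) = 4.7/EI.
Slope continuity at B: θ_0 = M_B·4.7/EI, so M_B = 905.2/4.7 = 192.6 kN·m (hogging).

M_B = 192.6 kN·m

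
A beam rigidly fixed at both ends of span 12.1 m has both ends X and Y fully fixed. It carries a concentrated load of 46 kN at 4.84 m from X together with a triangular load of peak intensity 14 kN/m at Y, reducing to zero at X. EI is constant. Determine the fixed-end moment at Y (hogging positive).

M_Y = 155.9 kN·m

Release both end moments; the primary structure is a simply-supported span XY with redundants M_X and M_Y.
Simple-span end rotations at X and Y under the given loads:
  at X: point load 46 at a = 4.84: Pab(L + b)/(6LEI) = 431/EI
  at Y: point load 46 at a = 4.84: Pab(L + a)/(6LEI) = 377.2/EI
  at X: triangular load, peak 14: 7w₀L³/(360EI) = 482.3/EI
  at Y: triangular load, peak 14: w₀L³/(45EI) = 551.2/EI
  θ_X0 = 913.3/EI,  θ_Y0 = 928.3/EI
Flexibility coefficients: a unit moment at one end gives L/(3EI) there and L/(6EI) at the far end, so f₁₁ = f₂₂ = 4.033/EI and f₁₂ = f₂₁ = 2.017/EI.
Compatibility — zero rotation at each built-in end:
  4.033 M_X + 2.017 M_Y = 913.3
  2.017 M_X + 4.033 M_Y = 928.3
Solving the pair gives M_X = 148.5 kN·m and M_Y = 155.9 kN·m (hogging).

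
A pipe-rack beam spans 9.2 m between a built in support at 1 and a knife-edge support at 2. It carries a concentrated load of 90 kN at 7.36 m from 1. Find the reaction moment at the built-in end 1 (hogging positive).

M_1 = 79.49 kN·m

Release the roller at 2. Primary structure: cantilever fixed at 1.
Free-end deflection of the primary structure under the applied loading (downward +):
  point load 90 at a = 7.36: Pa²(3L − a)/(6EI) = 16446/EI
Tip deflection under a unit load at 2: L³/(3EI) = 259.6/EI.
Compatibility at 2: δ_0 − R_2·δ_{22} = 0, so R_2 = 16446/259.6 = 63.36 kN.
Moment equilibrium about 1: M_1 = Σ(load moments about 1) − R_2·L = 662.4 − 63.36×9.2 = 79.49 kN·m.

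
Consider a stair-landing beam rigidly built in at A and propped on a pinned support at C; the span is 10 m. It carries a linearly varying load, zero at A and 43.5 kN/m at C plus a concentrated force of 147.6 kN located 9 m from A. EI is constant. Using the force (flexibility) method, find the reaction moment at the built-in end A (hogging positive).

M_A = 326.8 kN·m

Take the reaction at C as the redundant and release it; the primary structure is a cantilever fixed at A.
Deflection at C on the released cantilever, summing each load's contribution:
  triangular load, peak 43.5 at the free end: 11w₀L⁴/(120EI) = 39875/EI
  point load 147.6 at a = 9: Pa²(3L − a)/(6EI) = 41845/EI
  δ_0 = 81720/EI
Tip deflection under a unit load at C: L³/(3EI) = 333.3/EI.
Compatibility at C: δ_0 − R_C·δ_{CC} = 0, so R_C = 81720/333.3 = 245.2 kN.
Moment equilibrium about A: M_A = Σ(load moments about A) − R_C·L = 2778 − 245.2×10 = 326.8 kN·m.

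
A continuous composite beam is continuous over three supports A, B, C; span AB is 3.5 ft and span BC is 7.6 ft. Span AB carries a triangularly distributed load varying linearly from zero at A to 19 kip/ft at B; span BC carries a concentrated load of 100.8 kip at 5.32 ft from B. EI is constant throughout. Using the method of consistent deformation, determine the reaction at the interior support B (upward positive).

R_B = 84.33 kip

Insert a hinge at B; M_B is the redundant, and each span becomes simply supported.
Discontinuity in slope at B on the released structure — sum the simple-span end rotations:
  span AB: triangular load, peak 19: w₀L³/(45EI) = 18.1/EI
  span BC: point load 100.8 at a = 5.32: Pab(L + b)/(6LEI) = 264.9/EI
  relative rotation θ_0 = (18.1 + 264.9)/EI = 283/EI
A unit hogging moment at B produces rotation L₁/(3EI) + L₂/(3EI) = 3.7/EI.
Slope continuity at B: θ_0 = M_B·3.7/EI, so M_B = 283/3.7 = 76.49 kip·ft (hogging).
Span AB, ΣM about A with M_B applied at B: R_B^{AB}·3.5 = 77.58 + 76.49, so R_B^{AB} = 44.02 kip and R_A = 33.25 − 44.02 = -10.77 kip.
Span BC, ΣM about C: R_B^{BC}·7.6 = 229.8 + 76.49, so R_B^{BC} = 40.3 kip and R_C = 100.8 − 40.3 = 60.5 kip.
R_B = 44.02 + 40.3 = 84.33 kip.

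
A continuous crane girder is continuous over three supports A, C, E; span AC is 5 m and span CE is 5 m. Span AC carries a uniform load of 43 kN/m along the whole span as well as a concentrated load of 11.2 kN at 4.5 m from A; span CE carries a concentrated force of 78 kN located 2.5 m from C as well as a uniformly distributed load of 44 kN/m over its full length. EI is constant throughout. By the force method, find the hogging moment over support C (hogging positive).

M_C = 174.9 kN·m

Insert a hinge at C; M_C is the redundant, and each span becomes simply supported.
End slopes at the hinge C, treating each span as simply supported:
  span AC: UDL 43: wL³/(24EI) = 224/EI
  span AC: point load 11.2 at a = 4.5: Pab(L + a)/(6LEI) = 7.98/EI
  span CE: point load 78 at a = 2.5: Pab(L + b)/(6LEI) = 121.9/EI
  span CE: UDL 44: wL³/(24EI) = 229.2/EI
  relative rotation θ_0 = (231.9 + 351)/EI = 583/EI
A unit hogging moment at C produces rotation L₁/(3EI) + L₂/(3EI) = 3.333/EI.
Slope continuity at C: θ_0 = M_C·3.333/EI, so M_C = 583/3.333 = 174.9 kN·m (hogging).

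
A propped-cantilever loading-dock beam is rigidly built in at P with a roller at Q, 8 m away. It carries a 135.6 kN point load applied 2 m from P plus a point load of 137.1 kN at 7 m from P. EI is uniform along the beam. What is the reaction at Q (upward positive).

R_Q = 123.2 kN

Remove the prop at Q; the released (primary) structure is a cantilever built in at P.
Free-end deflection of the primary structure under the applied loading (downward +):
  point load 135.6 at a = 2: Pa²(3L − a)/(6EI) = 1989/EI
  point load 137.1 at a = 7: Pa²(3L − a)/(6EI) = 19034/EI
  δ_0 = 21023/EI
Flexibility coefficient — unit upward force at Q: δ_{QQ} = L³/(3EI) = 170.7/EI.
The prop prevents deflection at Q: R_Q = δ_0/δ_{QQ} = 21023/170.7 = 123.2 kN.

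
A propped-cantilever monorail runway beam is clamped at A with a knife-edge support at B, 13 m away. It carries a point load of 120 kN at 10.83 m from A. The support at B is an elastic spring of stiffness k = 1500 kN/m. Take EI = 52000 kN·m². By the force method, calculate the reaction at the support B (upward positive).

Choose R_B as the redundant. The primary structure is the cantilever fixed at A.
Free-end deflection of the primary structure under the applied loading (downward +):
  point load 120 at a = 10.83: Pa²(3L − a)/(6EI) = 66081/EI
Flexibility coefficient — unit upward force at B: δ_{BB} = L³/(3EI) = 732.3/EI.
With EI = 52000 kN·m²: δ_0 = 1.2708 m and δ_{BB} = 0.014083 m/kN.
Compatibility — the spring shortens by R_B/k under the reaction it provides: δ_0 − R_B·δ_{BB} = R_B/k. With 1/k = 0.000667 m/kN, R_B = δ_0 / (δ_{BB} + 1/k) = 1.2708 / (0.014083 + 0.000667) = 86.15 kN.

R_B = 86.15 kN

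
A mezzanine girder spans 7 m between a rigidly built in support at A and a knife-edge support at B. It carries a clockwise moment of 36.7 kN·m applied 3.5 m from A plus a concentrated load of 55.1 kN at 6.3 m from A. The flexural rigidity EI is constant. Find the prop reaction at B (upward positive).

Take the reaction at B as the redundant and release it; the primary structure is a cantilever fixed at A.
Downward deflection at the released point B due to the loads:
  clockwise couple 36.7 at a = 3.5: M₀a(2L − a)/(2EI) = 674.4/EI
  point load 55.1 at a = 6.3: Pa²(3L − a)/(6EI) = 5358/EI
  δ_0 = 6032/EI
Tip deflection under a unit load at B: L³/(3EI) = 114.3/EI.
Compatibility at B: δ_0 − R_B·δ_{BB} = 0, so R_B = 6032/114.3 = 52.76 kN.

R_B = 52.76 kN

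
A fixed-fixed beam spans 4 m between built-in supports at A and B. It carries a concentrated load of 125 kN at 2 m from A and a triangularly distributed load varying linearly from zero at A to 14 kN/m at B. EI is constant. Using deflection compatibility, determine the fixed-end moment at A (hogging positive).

M_A = 69.97 kN·m

Release both end moments; the primary structure is a simply-supported span AB with redundants M_A and M_B.
On the primary (simply-supported) span, the end slopes from the loading are:
  at A: point load 125 at a = 2: Pab(L + b)/(6LEI) = 125/EI
  at B: point load 125 at a = 2: Pab(L + a)/(6LEI) = 125/EI
  at A: triangular load, peak 14: 7w₀L³/(360EI) = 17.42/EI
  at B: triangular load, peak 14: w₀L³/(45EI) = 19.91/EI
  θ_A0 = 142.4/EI,  θ_B0 = 144.9/EI
Flexibility coefficients: a unit moment at one end gives L/(3EI) there and L/(6EI) at the far end, so f₁₁ = f₂₂ = 1.333/EI and f₁₂ = f₂₁ = 0.6667/EI.
Compatibility — zero rotation at each built-in end:
  1.333 M_A + 0.6667 M_B = 142.4
  0.6667 M_A + 1.333 M_B = 144.9
Solving the pair gives M_A = 69.97 kN·m and M_B = 73.7 kN·m (hogging).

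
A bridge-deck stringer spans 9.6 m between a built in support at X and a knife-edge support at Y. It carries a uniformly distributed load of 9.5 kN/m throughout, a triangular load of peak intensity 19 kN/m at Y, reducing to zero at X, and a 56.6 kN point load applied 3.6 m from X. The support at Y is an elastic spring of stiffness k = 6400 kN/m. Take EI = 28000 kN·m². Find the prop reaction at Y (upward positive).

R_Y = 93.42 kN

Take the reaction at Y as the redundant and release it; the primary structure is a cantilever fixed at X.
Deflection at Y on the released cantilever, summing each load's contribution:
  UDL 9.5: wL⁴/(8EI) = 10086/EI
  triangular load, peak 19 at the free end: 11w₀L⁴/(120EI) = 14793/EI
  point load 56.6 at a = 3.6: Pa²(3L − a)/(6EI) = 3081/EI
  δ_0 = 27960/EI
Tip deflection under a unit load at Y: L³/(3EI) = 294.9/EI.
With EI = 28000 kN·m²: δ_0 = 0.99856 m and δ_{YY} = 0.010533 m/kN.
Compatibility — the spring shortens by R_Y/k under the reaction it provides: δ_0 − R_Y·δ_{YY} = R_Y/k. With 1/k = 0.000156 m/kN, R_Y = δ_0 / (δ_{YY} + 1/k) = 0.99856 / (0.010533 + 0.000156) = 93.42 kN.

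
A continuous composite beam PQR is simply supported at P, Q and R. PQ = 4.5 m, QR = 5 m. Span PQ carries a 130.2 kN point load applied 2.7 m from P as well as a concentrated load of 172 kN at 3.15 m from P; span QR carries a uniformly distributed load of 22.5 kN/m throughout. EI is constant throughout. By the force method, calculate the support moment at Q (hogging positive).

Insert a hinge at Q; M_Q is the redundant, and each span becomes simply supported.
End slopes at the hinge Q, treating each span as simply supported:
  span PQ: point load 130.2 at a = 2.7: Pab(L + a)/(6LEI) = 168.7/EI
  span PQ: point load 172 at a = 3.15: Pab(L + a)/(6LEI) = 207.2/EI
  span QR: UDL 22.5: wL³/(24EI) = 117.2/EI
  relative rotation θ_0 = (376 + 117.2)/EI = 493.2/EI
A unit hogging moment at Q produces rotation L₁/(3EI) + L₂/(3EI) = 3.167/EI.
Slope continuity at Q: θ_0 = M_Q·3.167/EI, so M_Q = 493.2/3.167 = 155.7 kN·m (hogging).

M_Q = 155.7 kN·m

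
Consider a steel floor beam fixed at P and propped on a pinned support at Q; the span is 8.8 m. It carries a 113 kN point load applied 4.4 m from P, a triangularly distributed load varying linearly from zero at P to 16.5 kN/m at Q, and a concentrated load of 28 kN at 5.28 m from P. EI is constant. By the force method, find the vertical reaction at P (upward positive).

Remove the prop at Q; the released (primary) structure is a cantilever built in at P.
Primary-structure tip deflection at Q by superposition:
  point load 113 at a = 4.4: Pa²(3L − a)/(6EI) = 8021/EI
  triangular load, peak 16.5 at the free end: 11w₀L⁴/(120EI) = 9070/EI
  point load 28 at a = 5.28: Pa²(3L − a)/(6EI) = 2748/EI
  δ_0 = 19840/EI
Tip deflection under a unit load at Q: L³/(3EI) = 227.2/EI.
Compatibility at Q: δ_0 − R_Q·δ_{QQ} = 0, so R_Q = 19840/227.2 = 87.34 kN.
Vertical equilibrium: R_P = ΣP − R_Q = 213.6 − 87.34 = 126.3 kN.

R_P = 126.3 kN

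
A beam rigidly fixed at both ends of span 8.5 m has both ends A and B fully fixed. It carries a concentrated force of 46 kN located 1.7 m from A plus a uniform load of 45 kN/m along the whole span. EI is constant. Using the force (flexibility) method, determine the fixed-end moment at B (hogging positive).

Release both end moments; the primary structure is a simply-supported span AB with redundants M_A and M_B.
On the primary (simply-supported) span, the end slopes from the loading are:
  at A: point load 46 at a = 1.7: Pab(L + b)/(6LEI) = 159.5/EI
  at B: point load 46 at a = 1.7: Pab(L + a)/(6LEI) = 106.4/EI
  at A: UDL 45: wL³/(24EI) = 1151/EI
  at B: UDL 45: wL³/(24EI) = 1151/EI
  θ_A0 = 1311/EI,  θ_B0 = 1258/EI
Flexibility coefficients: a unit moment at one end gives L/(3EI) there and L/(6EI) at the far end, so f₁₁ = f₂₂ = 2.833/EI and f₁₂ = f₂₁ = 1.417/EI.
Compatibility — zero rotation at each built-in end:
  2.833 M_A + 1.417 M_B = 1311
  1.417 M_A + 2.833 M_B = 1258
Solving the pair gives M_A = 321 kN·m and M_B = 283.4 kN·m (hogging).

M_B = 283.4 kN·m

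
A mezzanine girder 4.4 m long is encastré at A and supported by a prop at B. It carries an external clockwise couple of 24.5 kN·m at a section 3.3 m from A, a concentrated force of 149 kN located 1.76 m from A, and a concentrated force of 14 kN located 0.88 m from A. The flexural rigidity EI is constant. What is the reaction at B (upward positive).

Release the roller at B. Primary structure: cantilever fixed at A.
Primary-structure tip deflection at B by superposition:
  clockwise couple 24.5 at a = 3.3: M₀a(2L − a)/(2EI) = 222.3/EI
  point load 149 at a = 1.76: Pa²(3L − a)/(6EI) = 880/EI
  point load 14 at a = 0.88: Pa²(3L − a)/(6EI) = 22.26/EI
  δ_0 = 1125/EI
Flexibility coefficient — unit upward force at B: δ_{BB} = L³/(3EI) = 28.39/EI.
The prop prevents deflection at B: R_B = δ_0/δ_{BB} = 1125/28.39 = 39.61 kN.

R_B = 39.61 kN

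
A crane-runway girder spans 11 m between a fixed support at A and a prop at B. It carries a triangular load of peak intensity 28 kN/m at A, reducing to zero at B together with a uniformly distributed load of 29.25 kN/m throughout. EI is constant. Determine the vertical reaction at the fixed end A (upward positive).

Choose R_B as the redundant. The primary structure is the cantilever fixed at A.
Deflection at B on the released cantilever, summing each load's contribution:
  triangular load, peak 28 at the fixed end: w₀L⁴/(30EI) = 13665/EI
  UDL 29.25: wL⁴/(8EI) = 53531/EI
  δ_0 = 67196/EI
Flexibility coefficient — unit upward force at B: δ_{BB} = L³/(3EI) = 443.7/EI.
Compatibility at B: δ_0 − R_B·δ_{BB} = 0, so R_B = 67196/443.7 = 151.5 kN.
Vertical equilibrium: R_A = ΣP − R_B = 475.8 − 151.5 = 324.3 kN.

R_A = 324.3 kN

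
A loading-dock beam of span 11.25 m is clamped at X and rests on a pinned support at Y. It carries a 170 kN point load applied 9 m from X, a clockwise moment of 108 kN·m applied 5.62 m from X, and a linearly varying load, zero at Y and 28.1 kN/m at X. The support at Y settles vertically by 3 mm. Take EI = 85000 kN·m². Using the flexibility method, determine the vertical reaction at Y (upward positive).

Choose R_Y as the redundant. The primary structure is the cantilever fixed at X.
Deflection at Y on the released cantilever, summing each load's contribution:
  point load 170 at a = 9: Pa²(3L − a)/(6EI) = 56801/EI
  clockwise couple 108 at a = 5.62: M₀a(2L − a)/(2EI) = 5123/EI
  triangular load, peak 28.1 at the fixed end: w₀L⁴/(30EI) = 15004/EI
  δ_0 = 76928/EI
Flexibility coefficient — unit upward force at Y: δ_{YY} = L³/(3EI) = 474.6/EI.
With EI = 85000 kN·m²: δ_0 = 0.90503 m and δ_{YY} = 0.005584 m/kN.
Compatibility — the beam at Y must follow the support down by 0.003 m: δ_0 − R_Y·δ_{YY} = 0.003, so R_Y = (0.90503 − 0.003)/0.005584 = 161.5 kN.

R_Y = 161.5 kN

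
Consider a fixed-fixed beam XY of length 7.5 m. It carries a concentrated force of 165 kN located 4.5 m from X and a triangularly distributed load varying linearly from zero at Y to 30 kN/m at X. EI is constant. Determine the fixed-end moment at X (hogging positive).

Take the two fixed-end moments M_X, M_Y as redundants; the released structure is the simple span XY.
End rotations of the released simple span under the applied load (×1/EI):
  at X: point load 165 at a = 4.5: Pab(L + b)/(6LEI) = 519.8/EI
  at Y: point load 165 at a = 4.5: Pab(L + a)/(6LEI) = 594/EI
  at X: triangular load, peak 30: w₀L³/(45EI) = 281.2/EI
  at Y: triangular load, peak 30: 7w₀L³/(360EI) = 246.1/EI
  θ_X0 = 801/EI,  θ_Y0 = 840.1/EI
Flexibility coefficients: a unit moment at one end gives L/(3EI) there and L/(6EI) at the far end, so f₁₁ = f₂₂ = 2.5/EI and f₁₂ = f₂₁ = 1.25/EI.
Compatibility — zero rotation at each built-in end:
  2.5 M_X + 1.25 M_Y = 801
  1.25 M_X + 2.5 M_Y = 840.1
Solving the pair gives M_X = 203.2 kN·m and M_Y = 234.4 kN·m (hogging).

M_X = 203.2 kN·m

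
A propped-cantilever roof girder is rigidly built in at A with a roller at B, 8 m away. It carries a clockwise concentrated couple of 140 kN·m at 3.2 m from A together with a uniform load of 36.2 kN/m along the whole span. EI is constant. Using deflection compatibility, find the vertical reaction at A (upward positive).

R_A = 164.2 kN

Take the reaction at B as the redundant and release it; the primary structure is a cantilever fixed at A.
Downward deflection at the released point B due to the loads:
  clockwise couple 140 at a = 3.2: M₀a(2L − a)/(2EI) = 2867/EI
  UDL 36.2: wL⁴/(8EI) = 18534/EI
  δ_0 = 21402/EI
Tip deflection under a unit load at B: L³/(3EI) = 170.7/EI.
Compatibility at B: δ_0 − R_B·δ_{BB} = 0, so R_B = 21402/170.7 = 125.4 kN.
Vertical equilibrium: R_A = ΣP − R_B = 289.6 − 125.4 = 164.2 kN.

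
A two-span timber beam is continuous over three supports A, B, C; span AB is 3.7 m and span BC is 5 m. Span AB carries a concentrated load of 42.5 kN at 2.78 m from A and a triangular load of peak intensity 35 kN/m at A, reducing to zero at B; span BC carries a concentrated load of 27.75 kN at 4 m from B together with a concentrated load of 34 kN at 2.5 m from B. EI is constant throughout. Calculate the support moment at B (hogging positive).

Insert a hinge at B; M_B is the redundant, and each span becomes simply supported.
Discontinuity in slope at B on the released structure — sum the simple-span end rotations:
  span AB: point load 42.5 at a = 2.78: Pab(L + a)/(6LEI) = 31.73/EI
  span AB: triangular load, peak 35: 7w₀L³/(360EI) = 34.47/EI
  span BC: point load 27.75 at a = 4: Pab(L + b)/(6LEI) = 22.2/EI
  span BC: point load 34 at a = 2.5: Pab(L + b)/(6LEI) = 53.12/EI
  relative rotation θ_0 = (66.2 + 75.33)/EI = 141.5/EI
A unit hogging moment at B produces rotation L₁/(3EI) + L₂/(3EI) = 2.9/EI.
Compatibility: M_B·(L₁+L₂)/(3EI) = θ_0, giving M_B = 48.8 kN·m (hogging).

M_B = 48.8 kN·m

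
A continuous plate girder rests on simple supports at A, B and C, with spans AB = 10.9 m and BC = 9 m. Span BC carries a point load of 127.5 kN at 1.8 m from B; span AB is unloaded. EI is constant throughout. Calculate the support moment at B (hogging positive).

Release continuity at B by inserting a hinge; the redundant is the internal moment M_B. The primary structure is two simply-supported spans AB and BC.
Discontinuity in slope at B on the released structure — sum the simple-span end rotations:
  span BC: point load 127.5 at a = 1.8: Pab(L + b)/(6LEI) = 495.7/EI
  relative rotation θ_0 = (0 + 495.7)/EI = 495.7/EI
A unit hogging moment at B produces rotation L₁/(3EI) + L₂/(3EI) = 6.633/EI.
Slope continuity at B: θ_0 = M_B·6.633/EI, so M_B = 495.7/6.633 = 74.73 kN·m (hogging).

M_B = 74.73 kN·m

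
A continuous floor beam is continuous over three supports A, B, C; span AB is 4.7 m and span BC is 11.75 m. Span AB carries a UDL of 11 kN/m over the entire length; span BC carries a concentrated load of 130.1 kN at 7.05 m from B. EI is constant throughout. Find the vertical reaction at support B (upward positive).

Insert a hinge at B; M_B is the redundant, and each span becomes simply supported.
Discontinuity in slope at B on the released structure — sum the simple-span end rotations:
  span AB: UDL 11: wL³/(24EI) = 47.59/EI
  span BC: point load 130.1 at a = 7.05: Pab(L + b)/(6LEI) = 1006/EI
  relative rotation θ_0 = (47.59 + 1006)/EI = 1053/EI
A unit hogging moment at B produces rotation L₁/(3EI) + L₂/(3EI) = 5.483/EI.
Compatibility: M_B·(L₁+L₂)/(3EI) = θ_0, giving M_B = 192.1 kN·m (hogging).
Span AB, ΣM about A with M_B applied at B: R_B^{AB}·4.7 = 121.5 + 192.1, so R_B^{AB} = 66.73 kN and R_A = 51.7 − 66.73 = -15.03 kN.
Span BC, ΣM about C: R_B^{BC}·11.75 = 611.5 + 192.1, so R_B^{BC} = 68.39 kN and R_C = 130.1 − 68.39 = 61.71 kN.
R_B = 66.73 + 68.39 = 135.1 kN.

R_B = 135.1 kN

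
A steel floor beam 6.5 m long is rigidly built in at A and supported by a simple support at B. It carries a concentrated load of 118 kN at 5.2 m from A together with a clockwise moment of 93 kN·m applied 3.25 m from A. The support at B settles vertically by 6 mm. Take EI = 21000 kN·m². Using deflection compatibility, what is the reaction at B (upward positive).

R_B = 97.79 kN

Choose R_B as the redundant. The primary structure is the cantilever fixed at A.
Downward deflection at the released point B due to the loads:
  point load 118 at a = 5.2: Pa²(3L − a)/(6EI) = 7605/EI
  clockwise couple 93 at a = 3.25: M₀a(2L − a)/(2EI) = 1473/EI
  δ_0 = 9078/EI
Flexibility coefficient — unit upward force at B: δ_{BB} = L³/(3EI) = 91.54/EI.
With EI = 21000 kN·m²: δ_0 = 0.43229 m and δ_{BB} = 0.004359 m/kN.
Compatibility — the beam at B must follow the support down by 0.006 m: δ_0 − R_B·δ_{BB} = 0.006, so R_B = (0.43229 − 0.006)/0.004359 = 97.79 kN.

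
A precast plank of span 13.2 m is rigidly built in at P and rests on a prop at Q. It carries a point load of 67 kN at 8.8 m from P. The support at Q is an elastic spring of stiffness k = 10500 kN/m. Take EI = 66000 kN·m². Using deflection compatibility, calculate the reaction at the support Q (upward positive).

R_Q = 34.46 kN

Choose R_Q as the redundant. The primary structure is the cantilever fixed at P.
Deflection at Q on the released cantilever, summing each load's contribution:
  point load 67 at a = 8.8: Pa²(3L − a)/(6EI) = 26634/EI
Flexibility coefficient — unit upward force at Q: δ_{QQ} = L³/(3EI) = 766.7/EI.
With EI = 66000 kN·m²: δ_0 = 0.40355 m and δ_{QQ} = 0.011616 m/kN.
Compatibility — the spring shortens by R_Q/k under the reaction it provides: δ_0 − R_Q·δ_{QQ} = R_Q/k. With 1/k = 0.000095 m/kN, R_Q = δ_0 / (δ_{QQ} + 1/k) = 0.40355 / (0.011616 + 0.000095) = 34.46 kN.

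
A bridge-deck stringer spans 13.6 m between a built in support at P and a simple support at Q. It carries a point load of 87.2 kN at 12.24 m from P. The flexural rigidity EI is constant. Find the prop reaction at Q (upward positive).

R_Q = 74.16 kN

Take the reaction at Q as the redundant and release it; the primary structure is a cantilever fixed at P.
Deflection at Q on the released cantilever, summing each load's contribution:
  point load 87.2 at a = 12.24: Pa²(3L − a)/(6EI) = 62185/EI
Tip deflection under a unit load at Q: L³/(3EI) = 838.5/EI.
Compatibility at Q: δ_0 − R_Q·δ_{QQ} = 0, so R_Q = 62185/838.5 = 74.16 kN.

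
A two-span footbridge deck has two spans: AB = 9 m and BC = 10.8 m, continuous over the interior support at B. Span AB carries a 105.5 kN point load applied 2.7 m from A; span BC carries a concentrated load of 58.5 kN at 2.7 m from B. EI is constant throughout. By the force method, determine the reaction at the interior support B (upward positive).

Release continuity at B by inserting a hinge; the redundant is the internal moment M_B. The primary structure is two simply-supported spans AB and BC.
End slopes at the hinge B, treating each span as simply supported:
  span AB: point load 105.5 at a = 2.7: Pab(L + a)/(6LEI) = 388.8/EI
  span BC: point load 58.5 at a = 2.7: Pab(L + b)/(6LEI) = 373.2/EI
  relative rotation θ_0 = (388.8 + 373.2)/EI = 762/EI
A unit hogging moment at B produces rotation L₁/(3EI) + L₂/(3EI) = 6.6/EI.
Compatibility: M_B·(L₁+L₂)/(3EI) = θ_0, giving M_B = 115.5 kN·m (hogging).
Span AB, ΣM about A with M_B applied at B: R_B^{AB}·9 = 284.9 + 115.5, so R_B^{AB} = 44.48 kN and R_A = 105.5 − 44.48 = 61.02 kN.
Span BC, ΣM about C: R_B^{BC}·10.8 = 473.9 + 115.5, so R_B^{BC} = 54.56 kN and R_C = 58.5 − 54.56 = 3.935 kN.
R_B = 44.48 + 54.56 = 99.04 kN.

R_B = 99.04 kN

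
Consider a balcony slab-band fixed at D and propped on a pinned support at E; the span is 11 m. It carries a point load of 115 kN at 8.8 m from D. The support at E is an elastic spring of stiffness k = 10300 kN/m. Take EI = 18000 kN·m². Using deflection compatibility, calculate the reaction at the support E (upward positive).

R_E = 80.64 kN

Remove the prop at E; the released (primary) structure is a cantilever built in at D.
Deflection at E on the released cantilever, summing each load's contribution:
  point load 115 at a = 8.8: Pa²(3L − a)/(6EI) = 35919/EI
Flexibility coefficient — unit upward force at E: δ_{EE} = L³/(3EI) = 443.7/EI.
With EI = 18000 kN·m²: δ_0 = 1.9955 m and δ_{EE} = 0.024648 m/kN.
Compatibility — the spring shortens by R_E/k under the reaction it provides: δ_0 − R_E·δ_{EE} = R_E/k. With 1/k = 0.000097 m/kN, R_E = δ_0 / (δ_{EE} + 1/k) = 1.9955 / (0.024648 + 0.000097) = 80.64 kN.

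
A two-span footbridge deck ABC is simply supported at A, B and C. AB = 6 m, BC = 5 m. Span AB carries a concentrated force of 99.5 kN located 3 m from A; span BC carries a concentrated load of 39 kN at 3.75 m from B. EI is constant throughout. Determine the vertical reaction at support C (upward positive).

Take M_B as the redundant. Released structure: two simple spans AB and BC with a hinge at B.
Discontinuity in slope at B on the released structure — sum the simple-span end rotations:
  span AB: point load 99.5 at a = 3: Pab(L + a)/(6LEI) = 223.9/EI
  span BC: point load 39 at a = 3.75: Pab(L + b)/(6LEI) = 38.09/EI
  relative rotation θ_0 = (223.9 + 38.09)/EI = 262/EI
A unit hogging moment at B produces rotation L₁/(3EI) + L₂/(3EI) = 3.667/EI.
Slope continuity at B: θ_0 = M_B·3.667/EI, so M_B = 262/3.667 = 71.44 kN·m (hogging).
Span BC, ΣM about C: R_B^{BC}·5 = 48.75 + 71.44, so R_B^{BC} = 24.04 kN and R_C = 39 − 24.04 = 14.96 kN.

R_C = 14.96 kN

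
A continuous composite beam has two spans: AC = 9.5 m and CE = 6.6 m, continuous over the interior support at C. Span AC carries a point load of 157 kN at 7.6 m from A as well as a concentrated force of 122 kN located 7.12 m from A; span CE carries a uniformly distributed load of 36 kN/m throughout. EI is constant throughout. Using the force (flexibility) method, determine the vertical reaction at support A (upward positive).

R_A = 28.34 kN

Insert a hinge at C; M_C is the redundant, and each span becomes simply supported.
End slopes at the hinge C, treating each span as simply supported:
  span AC: point load 157 at a = 7.6: Pab(L + a)/(6LEI) = 680.1/EI
  span AC: point load 122 at a = 7.12: Pab(L + a)/(6LEI) = 602.8/EI
  span CE: UDL 36: wL³/(24EI) = 431.2/EI
  relative rotation θ_0 = (1283 + 431.2)/EI = 1714/EI
A unit hogging moment at C produces rotation L₁/(3EI) + L₂/(3EI) = 5.367/EI.
Slope continuity at C: θ_0 = M_C·5.367/EI, so M_C = 1714/5.367 = 319.4 kN·m (hogging).
Span AC, ΣM about A with M_C applied at C: R_C^{AC}·9.5 = 2062 + 319.4, so R_C^{AC} = 250.7 kN and R_A = 279 − 250.7 = 28.34 kN.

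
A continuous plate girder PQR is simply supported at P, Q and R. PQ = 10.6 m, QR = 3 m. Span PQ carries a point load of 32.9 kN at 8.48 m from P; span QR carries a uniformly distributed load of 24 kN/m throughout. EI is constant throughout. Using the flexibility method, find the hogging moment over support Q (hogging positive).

Take M_Q as the redundant. Released structure: two simple spans PQ and QR with a hinge at Q.
Rotations at Q on the released spans (each span's end-slope, ×1/EI):
  span PQ: point load 32.9 at a = 8.48: Pab(L + a)/(6LEI) = 177.4/EI
  span QR: UDL 24: wL³/(24EI) = 27/EI
  relative rotation θ_0 = (177.4 + 27)/EI = 204.4/EI
A unit hogging moment at Q produces rotation L₁/(3EI) + L₂/(3EI) = 4.533/EI.
Slope continuity at Q: θ_0 = M_Q·4.533/EI, so M_Q = 204.4/4.533 = 45.1 kN·m (hogging).

M_Q = 45.1 kN·m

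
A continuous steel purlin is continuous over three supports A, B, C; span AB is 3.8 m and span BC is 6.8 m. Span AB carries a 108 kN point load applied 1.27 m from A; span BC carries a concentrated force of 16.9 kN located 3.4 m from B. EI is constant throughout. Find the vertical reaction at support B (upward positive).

R_B = 59.17 kN

Insert a hinge at B; M_B is the redundant, and each span becomes simply supported.
Discontinuity in slope at B on the released structure — sum the simple-span end rotations:
  span AB: point load 108 at a = 1.27: Pab(L + a)/(6LEI) = 77.17/EI
  span BC: point load 16.9 at a = 3.4: Pab(L + b)/(6LEI) = 48.84/EI
  relative rotation θ_0 = (77.17 + 48.84)/EI = 126/EI
A unit hogging moment at B produces rotation L₁/(3EI) + L₂/(3EI) = 3.533/EI.
Slope continuity at B: θ_0 = M_B·3.533/EI, so M_B = 126/3.533 = 35.66 kN·m (hogging).
Span AB, ΣM about A with M_B applied at B: R_B^{AB}·3.8 = 137.2 + 35.66, so R_B^{AB} = 45.48 kN and R_A = 108 − 45.48 = 62.52 kN.
Span BC, ΣM about C: R_B^{BC}·6.8 = 57.46 + 35.66, so R_B^{BC} = 13.69 kN and R_C = 16.9 − 13.69 = 3.206 kN.
R_B = 45.48 + 13.69 = 59.17 kN.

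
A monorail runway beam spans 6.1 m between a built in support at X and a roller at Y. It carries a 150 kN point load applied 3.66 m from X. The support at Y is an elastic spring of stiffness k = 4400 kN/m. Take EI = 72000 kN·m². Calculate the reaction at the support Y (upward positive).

R_Y = 53.28 kN

Remove the prop at Y; the released (primary) structure is a cantilever built in at X.
Downward deflection at the released point Y due to the loads:
  point load 150 at a = 3.66: Pa²(3L − a)/(6EI) = 4903/EI
Tip deflection under a unit load at Y: L³/(3EI) = 75.66/EI.
With EI = 72000 kN·m²: δ_0 = 0.068094 m and δ_{YY} = 0.001051 m/kN.
Compatibility — the spring shortens by R_Y/k under the reaction it provides: δ_0 − R_Y·δ_{YY} = R_Y/k. With 1/k = 0.000227 m/kN, R_Y = δ_0 / (δ_{YY} + 1/k) = 0.068094 / (0.001051 + 0.000227) = 53.28 kN.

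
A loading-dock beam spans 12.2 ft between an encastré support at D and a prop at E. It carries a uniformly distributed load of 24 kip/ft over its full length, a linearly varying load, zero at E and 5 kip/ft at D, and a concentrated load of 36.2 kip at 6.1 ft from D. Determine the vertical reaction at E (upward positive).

Choose R_E as the redundant. The primary structure is the cantilever fixed at D.
Deflection at E on the released cantilever, summing each load's contribution:
  UDL 24: wL⁴/(8EI) = 66460/EI
  triangular load, peak 5 at the fixed end: w₀L⁴/(30EI) = 3692/EI
  point load 36.2 at a = 6.1: Pa²(3L − a)/(6EI) = 6847/EI
  δ_0 = 77000/EI
Tip deflection under a unit load at E: L³/(3EI) = 605.3/EI.
The prop prevents deflection at E: R_E = δ_0/δ_{EE} = 77000/605.3 = 127.2 kip.

R_E = 127.2 kip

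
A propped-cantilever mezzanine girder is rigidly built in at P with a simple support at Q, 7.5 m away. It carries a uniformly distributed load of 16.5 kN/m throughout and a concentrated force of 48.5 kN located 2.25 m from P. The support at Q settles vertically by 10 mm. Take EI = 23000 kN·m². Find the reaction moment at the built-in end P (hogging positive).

Choose R_Q as the redundant. The primary structure is the cantilever fixed at P.
Free-end deflection of the primary structure under the applied loading (downward +):
  UDL 16.5: wL⁴/(8EI) = 6526/EI
  point load 48.5 at a = 2.25: Pa²(3L − a)/(6EI) = 828.7/EI
  δ_0 = 7355/EI
Tip deflection under a unit load at Q: L³/(3EI) = 140.6/EI.
With EI = 23000 kN·m²: δ_0 = 0.31976 m and δ_{QQ} = 0.006114 m/kN.
Compatibility — the beam at Q must follow the support down by 0.01 m: δ_0 − R_Q·δ_{QQ} = 0.01, so R_Q = (0.31976 − 0.01)/0.006114 = 50.66 kN.
Moment equilibrium about P: M_P = Σ(load moments about P) − R_Q·L = 573.2 − 50.66×7.5 = 193.2 kN·m.

M_P = 193.2 kN·m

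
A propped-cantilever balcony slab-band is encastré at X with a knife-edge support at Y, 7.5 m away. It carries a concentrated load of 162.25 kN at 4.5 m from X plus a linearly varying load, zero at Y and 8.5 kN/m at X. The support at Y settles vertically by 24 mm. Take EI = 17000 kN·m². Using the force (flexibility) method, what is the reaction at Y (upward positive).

Release the roller at Y. Primary structure: cantilever fixed at X.
Downward deflection at the released point Y due to the loads:
  point load 162.25 at a = 4.5: Pa²(3L − a)/(6EI) = 9857/EI
  triangular load, peak 8.5 at the fixed end: w₀L⁴/(30EI) = 896.5/EI
  δ_0 = 10753/EI
Flexibility coefficient — unit upward force at Y: δ_{YY} = L³/(3EI) = 140.6/EI.
With EI = 17000 kN·m²: δ_0 = 0.63254 m and δ_{YY} = 0.008272 m/kN.
Compatibility — the beam at Y must follow the support down by 0.024 m: δ_0 − R_Y·δ_{YY} = 0.024, so R_Y = (0.63254 − 0.024)/0.008272 = 73.57 kN.

R_Y = 73.57 kN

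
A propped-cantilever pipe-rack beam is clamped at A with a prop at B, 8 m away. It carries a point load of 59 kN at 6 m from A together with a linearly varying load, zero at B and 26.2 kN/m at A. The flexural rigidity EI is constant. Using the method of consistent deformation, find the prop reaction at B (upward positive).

R_B = 58.3 kN

Remove the prop at B; the released (primary) structure is a cantilever built in at A.
Free-end deflection of the primary structure under the applied loading (downward +):
  point load 59 at a = 6: Pa²(3L − a)/(6EI) = 6372/EI
  triangular load, peak 26.2 at the fixed end: w₀L⁴/(30EI) = 3577/EI
  δ_0 = 9949/EI
Flexibility coefficient — unit upward force at B: δ_{BB} = L³/(3EI) = 170.7/EI.
The prop prevents deflection at B: R_B = δ_0/δ_{BB} = 9949/170.7 = 58.3 kN.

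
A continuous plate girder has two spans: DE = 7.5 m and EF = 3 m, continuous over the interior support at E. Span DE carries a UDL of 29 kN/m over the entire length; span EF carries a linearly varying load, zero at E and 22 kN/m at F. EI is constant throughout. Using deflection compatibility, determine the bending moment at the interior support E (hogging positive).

M_E = 148.9 kN·m

Take M_E as the redundant. Released structure: two simple spans DE and EF with a hinge at E.
Discontinuity in slope at E on the released structure — sum the simple-span end rotations:
  span DE: UDL 29: wL³/(24EI) = 509.8/EI
  span EF: triangular load, peak 22: 7w₀L³/(360EI) = 11.55/EI
  relative rotation θ_0 = (509.8 + 11.55)/EI = 521.3/EI
A unit hogging moment at E produces rotation L₁/(3EI) + L₂/(3EI) = 3.5/EI.
Compatibility: M_E·(L₁+L₂)/(3EI) = θ_0, giving M_E = 148.9 kN·m (hogging).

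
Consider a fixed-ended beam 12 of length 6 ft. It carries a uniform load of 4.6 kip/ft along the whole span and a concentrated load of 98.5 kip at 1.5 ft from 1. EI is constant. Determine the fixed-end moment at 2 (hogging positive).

Release both end moments; the primary structure is a simply-supported span 12 with redundants M_1 and M_2.
End rotations of the released simple span under the applied load (×1/EI):
  at 1: UDL 4.6: wL³/(24EI) = 41.4/EI
  at 2: UDL 4.6: wL³/(24EI) = 41.4/EI
  at 1: point load 98.5 at a = 1.5: Pab(L + b)/(6LEI) = 193.9/EI
  at 2: point load 98.5 at a = 1.5: Pab(L + a)/(6LEI) = 138.5/EI
  θ_10 = 235.3/EI,  θ_20 = 179.9/EI
Flexibility coefficients: a unit moment at one end gives L/(3EI) there and L/(6EI) at the far end, so f₁₁ = f₂₂ = 2/EI and f₁₂ = f₂₁ = 1/EI.
Compatibility — zero rotation at each built-in end:
  2 M_1 + 1 M_2 = 235.3
  1 M_1 + 2 M_2 = 179.9
Solving the pair gives M_1 = 96.91 kip·ft and M_2 = 41.5 kip·ft (hogging).

M_2 = 41.5 kip·ft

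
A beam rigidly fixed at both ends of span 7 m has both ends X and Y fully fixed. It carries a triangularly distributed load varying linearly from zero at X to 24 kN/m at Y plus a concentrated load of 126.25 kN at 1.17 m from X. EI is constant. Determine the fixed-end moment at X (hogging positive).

Take the two fixed-end moments M_X, M_Y as redundants; the released structure is the simple span XY.
End rotations of the released simple span under the applied load (×1/EI):
  at X: triangular load, peak 24: 7w₀L³/(360EI) = 160.1/EI
  at Y: triangular load, peak 24: w₀L³/(45EI) = 182.9/EI
  at X: point load 126.25 at a = 1.17: Pab(L + b)/(6LEI) = 263.1/EI
  at Y: point load 126.25 at a = 1.17: Pab(L + a)/(6LEI) = 167.5/EI
  θ_X0 = 423.1/EI,  θ_Y0 = 350.5/EI
Flexibility coefficients: a unit moment at one end gives L/(3EI) there and L/(6EI) at the far end, so f₁₁ = f₂₂ = 2.333/EI and f₁₂ = f₂₁ = 1.167/EI.
Compatibility — zero rotation at each built-in end:
  2.333 M_X + 1.167 M_Y = 423.1
  1.167 M_X + 2.333 M_Y = 350.5
Solving the pair gives M_X = 141.7 kN·m and M_Y = 79.36 kN·m (hogging).

M_X = 141.7 kN·m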